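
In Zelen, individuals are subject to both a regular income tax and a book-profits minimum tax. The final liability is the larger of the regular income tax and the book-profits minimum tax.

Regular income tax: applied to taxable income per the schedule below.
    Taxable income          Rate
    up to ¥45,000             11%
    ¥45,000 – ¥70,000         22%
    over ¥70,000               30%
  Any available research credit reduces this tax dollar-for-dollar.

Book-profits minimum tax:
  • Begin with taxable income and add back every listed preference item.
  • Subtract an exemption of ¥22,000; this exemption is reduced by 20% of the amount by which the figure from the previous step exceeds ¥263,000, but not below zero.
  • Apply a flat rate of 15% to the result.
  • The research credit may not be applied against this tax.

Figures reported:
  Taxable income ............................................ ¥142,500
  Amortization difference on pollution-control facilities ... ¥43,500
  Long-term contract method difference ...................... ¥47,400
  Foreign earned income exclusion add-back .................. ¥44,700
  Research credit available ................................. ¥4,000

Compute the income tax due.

¥38,868

Regular income tax:
  ¥45,000 × 11% = ¥4,950
  ¥25,000 × 22% = ¥5,500
  ¥72,500 × 30% = ¥21,750
  → ¥32,200
  Less research credit ¥4,000 → ¥28,200

Book-profits minimum tax:
  Adjusted income: ¥142,500 + ¥43,500 + ¥47,400 + ¥44,700 = ¥278,100
  Exemption: ¥22,000 − 20% × (¥278,100 − ¥263,000) = ¥22,000 − ¥3,020 = ¥18,980
  Base: ¥278,100 − ¥18,980 = ¥259,120
  ¥259,120 × 15% = ¥38,868

¥38,868 > ¥28,200, so the book-profits minimum tax is the binding amount.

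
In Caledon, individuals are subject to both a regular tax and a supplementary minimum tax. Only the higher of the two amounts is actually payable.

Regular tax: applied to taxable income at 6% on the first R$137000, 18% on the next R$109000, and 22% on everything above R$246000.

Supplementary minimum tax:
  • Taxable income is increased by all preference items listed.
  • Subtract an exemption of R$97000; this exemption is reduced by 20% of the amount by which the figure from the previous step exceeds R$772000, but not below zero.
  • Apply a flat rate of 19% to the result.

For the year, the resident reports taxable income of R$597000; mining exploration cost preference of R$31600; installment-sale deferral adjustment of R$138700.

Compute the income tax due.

R$127357

Supplementary minimum tax:
  Adjusted income: R$597000 + R$31600 + R$138700 = R$767300
  Exemption: R$767300 ≤ R$772000, so full R$97000 applies
  Base: R$767300 − R$97000 = R$670300
  R$670300 × 19% = R$127357

Regular tax:
  R$137000 × 6% = R$8220
  R$109000 × 18% = R$19620
  R$351000 × 22% = R$77220
  → R$105060

R$127357 > R$105060, so the supplementary minimum tax is the binding amount.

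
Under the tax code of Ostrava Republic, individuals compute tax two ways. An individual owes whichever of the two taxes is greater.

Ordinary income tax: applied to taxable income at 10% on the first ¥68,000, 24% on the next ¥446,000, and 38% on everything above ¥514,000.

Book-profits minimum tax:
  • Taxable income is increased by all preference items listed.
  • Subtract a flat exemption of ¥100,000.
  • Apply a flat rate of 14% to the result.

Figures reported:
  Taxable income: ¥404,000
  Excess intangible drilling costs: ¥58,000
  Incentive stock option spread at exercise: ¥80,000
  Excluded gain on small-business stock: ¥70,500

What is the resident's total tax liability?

¥87,440

Ordinary income tax:
  ¥68,000 × 10% = ¥6,800
  ¥336,000 × 24% = ¥80,640
  → ¥87,440

Book-profits minimum tax:
  Adjusted income: ¥404,000 + ¥58,000 + ¥80,000 + ¥70,500 = ¥612,500
  Less exemption ¥100,000 → base ¥512,500
  ¥512,500 × 14% = ¥71,750

¥87,440 > ¥71,750, so the ordinary income tax governs.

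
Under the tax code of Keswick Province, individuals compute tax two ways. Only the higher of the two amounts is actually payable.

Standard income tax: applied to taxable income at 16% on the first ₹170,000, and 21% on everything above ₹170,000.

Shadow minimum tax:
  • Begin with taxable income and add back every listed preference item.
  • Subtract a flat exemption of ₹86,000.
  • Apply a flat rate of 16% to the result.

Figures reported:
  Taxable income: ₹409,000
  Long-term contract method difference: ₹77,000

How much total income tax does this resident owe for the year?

₹77,390

Shadow minimum tax:
  Adjusted income: ₹409,000 + ₹77,000 = ₹486,000
  Less exemption ₹86,000 → base ₹400,000
  ₹400,000 × 16% = ₹64,000

Standard income tax:
  ₹170,000 × 16% = ₹27,200
  ₹239,000 × 21% = ₹50,190
  → ₹77,390

₹77,390 > ₹64,000, so the standard income tax governs.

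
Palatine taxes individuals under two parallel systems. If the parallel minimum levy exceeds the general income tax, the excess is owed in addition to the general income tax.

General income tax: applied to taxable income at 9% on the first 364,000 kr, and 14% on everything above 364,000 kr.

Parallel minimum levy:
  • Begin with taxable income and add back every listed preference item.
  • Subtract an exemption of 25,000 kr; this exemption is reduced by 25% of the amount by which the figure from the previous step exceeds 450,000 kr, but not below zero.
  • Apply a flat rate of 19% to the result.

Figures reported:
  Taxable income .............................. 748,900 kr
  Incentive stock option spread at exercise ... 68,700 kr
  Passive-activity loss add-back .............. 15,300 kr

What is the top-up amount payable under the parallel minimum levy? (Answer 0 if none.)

71,605 kr

Parallel minimum levy:
  Adjusted income: 748,900 kr + 68,700 kr + 15,300 kr = 832,900 kr
  Exemption: 25% × (832,900 kr − 450,000 kr) = 95,725 kr ≥ 25,000 kr, so the exemption is fully phased out
  Base: 832,900 kr − 0 kr = 832,900 kr
  832,900 kr × 19% = 158,251 kr

General income tax:
  364,000 kr × 9% = 32,760 kr
  384,900 kr × 14% = 53,886 kr
  → 86,646 kr

Excess of parallel minimum levy over general income tax: 158,251 kr − 86,646 kr = 71,605 kr.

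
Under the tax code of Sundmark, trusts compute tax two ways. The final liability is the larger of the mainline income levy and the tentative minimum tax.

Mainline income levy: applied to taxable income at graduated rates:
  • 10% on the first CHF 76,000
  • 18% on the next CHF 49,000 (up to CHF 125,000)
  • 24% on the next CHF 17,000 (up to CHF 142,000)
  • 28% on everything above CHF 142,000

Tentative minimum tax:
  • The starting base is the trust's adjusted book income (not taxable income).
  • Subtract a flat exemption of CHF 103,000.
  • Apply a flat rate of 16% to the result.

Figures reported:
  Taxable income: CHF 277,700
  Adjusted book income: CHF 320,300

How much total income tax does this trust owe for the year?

CHF 58,496

Tentative minimum tax:
  Base (adjusted book income): CHF 320,300
  Less exemption CHF 103,000 → base CHF 217,300
  CHF 217,300 × 16% = CHF 34,768

Mainline income levy:
  CHF 76,000 × 10% = CHF 7,600
  CHF 49,000 × 18% = CHF 8,820
  CHF 17,000 × 24% = CHF 4,080
  CHF 135,700 × 28% = CHF 37,996
  → CHF 58,496

CHF 58,496 > CHF 34,768, so the mainline income levy governs.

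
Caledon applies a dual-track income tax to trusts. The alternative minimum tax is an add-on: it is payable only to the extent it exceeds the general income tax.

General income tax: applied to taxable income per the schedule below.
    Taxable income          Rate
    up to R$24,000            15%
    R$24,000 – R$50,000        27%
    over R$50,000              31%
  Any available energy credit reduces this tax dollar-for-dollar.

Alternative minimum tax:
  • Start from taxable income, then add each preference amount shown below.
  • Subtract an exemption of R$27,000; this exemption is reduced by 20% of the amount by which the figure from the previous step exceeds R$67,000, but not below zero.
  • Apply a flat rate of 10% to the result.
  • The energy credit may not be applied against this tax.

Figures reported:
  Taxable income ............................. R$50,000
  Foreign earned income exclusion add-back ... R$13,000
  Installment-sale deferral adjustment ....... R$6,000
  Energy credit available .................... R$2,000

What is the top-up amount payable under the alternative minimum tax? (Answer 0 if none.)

R$0

Alternative minimum tax:
  Adjusted income: R$50,000 + R$13,000 + R$6,000 = R$69,000
  Exemption: R$27,000 − 20% × (R$69,000 − R$67,000) = R$27,000 − R$400 = R$26,600
  Base: R$69,000 − R$26,600 = R$42,400
  R$42,400 × 10% = R$4,240

General income tax:
  R$24,000 × 15% = R$3,600
  R$26,000 × 27% = R$7,020
  → R$10,620
  Less energy credit R$2,000 → R$8,620

R$4,240 ≤ R$8,620, so no add-on is due.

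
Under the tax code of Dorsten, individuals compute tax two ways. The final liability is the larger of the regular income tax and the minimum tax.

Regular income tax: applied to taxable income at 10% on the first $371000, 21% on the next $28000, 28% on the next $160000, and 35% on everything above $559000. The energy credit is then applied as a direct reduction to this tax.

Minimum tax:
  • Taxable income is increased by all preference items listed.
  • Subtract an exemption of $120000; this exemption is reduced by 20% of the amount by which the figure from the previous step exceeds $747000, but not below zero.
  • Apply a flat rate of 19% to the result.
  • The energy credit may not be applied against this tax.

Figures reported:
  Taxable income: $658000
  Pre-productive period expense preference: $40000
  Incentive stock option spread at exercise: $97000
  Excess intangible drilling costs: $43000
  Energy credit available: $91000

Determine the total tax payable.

$139878

Minimum tax:
  Adjusted income: $658000 + $40000 + $97000 + $43000 = $838000
  Exemption: $120000 − 20% × ($838000 − $747000) = $120000 − $18200 = $101800
  Base: $838000 − $101800 = $736200
  $736200 × 19% = $139878

Regular income tax:
  $371000 × 10% = $37100
  $28000 × 21% = $5880
  $160000 × 28% = $44800
  $99000 × 35% = $34650
  → $122430
  Less energy credit $91000 → $31430

$139878 > $31430, so the minimum tax is the binding amount.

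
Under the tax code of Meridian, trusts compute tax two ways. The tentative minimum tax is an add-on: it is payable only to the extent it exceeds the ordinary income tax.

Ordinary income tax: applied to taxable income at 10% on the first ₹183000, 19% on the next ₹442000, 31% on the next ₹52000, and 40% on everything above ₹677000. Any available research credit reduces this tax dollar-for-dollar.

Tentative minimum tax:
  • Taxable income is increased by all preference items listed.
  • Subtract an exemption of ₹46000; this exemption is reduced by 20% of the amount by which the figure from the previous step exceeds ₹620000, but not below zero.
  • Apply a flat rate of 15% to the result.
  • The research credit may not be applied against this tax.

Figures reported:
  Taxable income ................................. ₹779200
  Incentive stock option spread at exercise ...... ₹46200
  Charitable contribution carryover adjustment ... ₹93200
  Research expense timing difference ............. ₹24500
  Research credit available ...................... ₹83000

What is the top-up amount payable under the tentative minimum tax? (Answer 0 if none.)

Tentative minimum tax:
  Adjusted income: ₹779200 + ₹46200 + ₹93200 + ₹24500 = ₹943100
  Exemption: 20% × (₹943100 − ₹620000) = ₹64620 ≥ ₹46000, so the exemption is fully phased out
  Base: ₹943100 − ₹0 = ₹943100
  ₹943100 × 15% = ₹141465

Ordinary income tax:
  ₹183000 × 10% = ₹18300
  ₹442000 × 19% = ₹83980
  ₹52000 × 31% = ₹16120
  ₹102200 × 40% = ₹40880
  → ₹159280
  Less research credit ₹83000 → ₹76280

Excess of tentative minimum tax over ordinary income tax: ₹141465 − ₹76280 = ₹65185.

₹65185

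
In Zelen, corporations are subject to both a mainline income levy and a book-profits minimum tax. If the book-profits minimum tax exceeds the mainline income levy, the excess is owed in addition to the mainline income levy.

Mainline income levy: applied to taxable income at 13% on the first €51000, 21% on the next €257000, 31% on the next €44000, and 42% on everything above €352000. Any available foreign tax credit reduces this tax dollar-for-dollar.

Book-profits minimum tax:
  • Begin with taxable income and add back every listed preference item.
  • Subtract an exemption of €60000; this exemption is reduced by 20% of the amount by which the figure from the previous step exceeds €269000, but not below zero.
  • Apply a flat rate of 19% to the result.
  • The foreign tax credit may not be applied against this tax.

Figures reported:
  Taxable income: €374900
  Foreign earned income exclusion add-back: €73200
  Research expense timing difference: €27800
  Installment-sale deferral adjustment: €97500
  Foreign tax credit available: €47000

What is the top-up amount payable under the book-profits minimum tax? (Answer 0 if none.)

€72088

Book-profits minimum tax:
  Adjusted income: €374900 + €73200 + €27800 + €97500 = €573400
  Exemption: 20% × (€573400 − €269000) = €60880 ≥ €60000, so the exemption is fully phased out
  Base: €573400 − €0 = €573400
  €573400 × 19% = €108946

Mainline income levy:
  €51000 × 13% = €6630
  €257000 × 21% = €53970
  €44000 × 31% = €13640
  €22900 × 42% = €9618
  → €83858
  Less foreign tax credit €47000 → €36858

Excess of book-profits minimum tax over mainline income levy: €108946 − €36858 = €72088.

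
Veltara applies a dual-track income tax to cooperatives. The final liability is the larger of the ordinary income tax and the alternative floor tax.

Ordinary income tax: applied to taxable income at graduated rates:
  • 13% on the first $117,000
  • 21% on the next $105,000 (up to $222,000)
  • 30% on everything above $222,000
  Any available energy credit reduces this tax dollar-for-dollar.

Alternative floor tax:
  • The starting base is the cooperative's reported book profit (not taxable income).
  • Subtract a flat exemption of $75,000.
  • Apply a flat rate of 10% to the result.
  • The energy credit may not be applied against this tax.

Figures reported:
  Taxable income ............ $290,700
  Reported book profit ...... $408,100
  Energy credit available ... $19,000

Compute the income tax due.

$38,870

Ordinary income tax:
  $117,000 × 13% = $15,210
  $105,000 × 21% = $22,050
  $68,700 × 30% = $20,610
  → $57,870
  Less energy credit $19,000 → $38,870

Alternative floor tax:
  Base (reported book profit): $408,100
  Less exemption $75,000 → base $333,100
  $333,100 × 10% = $33,310

$38,870 > $33,310, so the ordinary income tax governs.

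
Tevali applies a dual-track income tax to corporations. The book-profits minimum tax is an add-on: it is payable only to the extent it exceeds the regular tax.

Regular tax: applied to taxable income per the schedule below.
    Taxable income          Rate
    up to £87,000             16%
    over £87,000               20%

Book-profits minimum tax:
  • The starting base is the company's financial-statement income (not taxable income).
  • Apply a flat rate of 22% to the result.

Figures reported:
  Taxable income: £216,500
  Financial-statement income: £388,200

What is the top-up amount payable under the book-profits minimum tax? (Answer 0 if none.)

Regular tax:
  £87,000 × 16% = £13,920
  £129,500 × 20% = £25,900
  → £39,820

Book-profits minimum tax:
  Base (financial-statement income): £388,200
  £388,200 × 22% = £85,404

Excess of book-profits minimum tax over regular tax: £85,404 − £39,820 = £45,584.

£45,584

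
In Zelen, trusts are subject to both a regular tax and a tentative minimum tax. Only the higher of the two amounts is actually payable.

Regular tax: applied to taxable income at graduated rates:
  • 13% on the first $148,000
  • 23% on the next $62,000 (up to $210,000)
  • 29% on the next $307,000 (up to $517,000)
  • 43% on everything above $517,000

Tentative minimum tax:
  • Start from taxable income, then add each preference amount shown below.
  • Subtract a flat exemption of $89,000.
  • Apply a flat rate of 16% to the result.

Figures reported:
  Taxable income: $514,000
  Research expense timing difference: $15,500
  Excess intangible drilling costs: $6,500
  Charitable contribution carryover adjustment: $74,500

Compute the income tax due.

$121,660

Regular tax:
  $148,000 × 13% = $19,240
  $62,000 × 23% = $14,260
  $304,000 × 29% = $88,160
  → $121,660

Tentative minimum tax:
  Adjusted income: $514,000 + $15,500 + $6,500 + $74,500 = $610,500
  Less exemption $89,000 → base $521,500
  $521,500 × 16% = $83,440

$121,660 > $83,440, so the regular tax governs.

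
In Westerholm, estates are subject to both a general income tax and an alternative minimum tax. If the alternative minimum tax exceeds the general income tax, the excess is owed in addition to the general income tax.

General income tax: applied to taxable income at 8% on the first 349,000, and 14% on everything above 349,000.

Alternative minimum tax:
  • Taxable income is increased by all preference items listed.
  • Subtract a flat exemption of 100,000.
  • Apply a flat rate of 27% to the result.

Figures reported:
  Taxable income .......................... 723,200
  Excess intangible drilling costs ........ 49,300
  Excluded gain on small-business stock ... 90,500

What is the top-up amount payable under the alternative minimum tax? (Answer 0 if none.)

125,702

General income tax:
  349,000 × 8% = 27,920
  374,200 × 14% = 52,388
  → 80,308

Alternative minimum tax:
  Adjusted income: 723,200 + 49,300 + 90,500 = 863,000
  Less exemption 100,000 → base 763,000
  763,000 × 27% = 206,010

Excess of alternative minimum tax over general income tax: 206,010 − 80,308 = 125,702.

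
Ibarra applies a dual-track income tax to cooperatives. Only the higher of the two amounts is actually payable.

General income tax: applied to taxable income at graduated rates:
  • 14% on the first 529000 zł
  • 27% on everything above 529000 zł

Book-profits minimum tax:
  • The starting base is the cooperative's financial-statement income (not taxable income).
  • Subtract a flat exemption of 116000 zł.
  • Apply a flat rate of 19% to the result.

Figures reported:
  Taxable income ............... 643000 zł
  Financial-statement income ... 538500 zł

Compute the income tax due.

Book-profits minimum tax:
  Base (financial-statement income): 538500 zł
  Less exemption 116000 zł → base 422500 zł
  422500 zł × 19% = 80275 zł

General income tax:
  529000 zł × 14% = 74060 zł
  114000 zł × 27% = 30780 zł
  → 104840 zł

104840 zł > 80275 zł, so the general income tax governs.

104840 zł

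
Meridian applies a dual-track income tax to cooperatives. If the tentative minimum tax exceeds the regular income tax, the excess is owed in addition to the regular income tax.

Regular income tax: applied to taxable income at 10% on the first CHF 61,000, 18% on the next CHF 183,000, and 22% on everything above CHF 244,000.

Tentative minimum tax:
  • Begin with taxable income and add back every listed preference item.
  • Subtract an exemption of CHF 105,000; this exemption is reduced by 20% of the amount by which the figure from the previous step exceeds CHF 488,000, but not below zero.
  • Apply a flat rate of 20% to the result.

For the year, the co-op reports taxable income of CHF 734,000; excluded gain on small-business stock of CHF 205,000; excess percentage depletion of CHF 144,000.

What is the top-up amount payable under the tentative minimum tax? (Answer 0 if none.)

CHF 69,760

Tentative minimum tax:
  Adjusted income: CHF 734,000 + CHF 205,000 + CHF 144,000 = CHF 1,083,000
  Exemption: 20% × (CHF 1,083,000 − CHF 488,000) = CHF 119,000 ≥ CHF 105,000, so the exemption is fully phased out
  Base: CHF 1,083,000 − CHF 0 = CHF 1,083,000
  CHF 1,083,000 × 20% = CHF 216,600

Regular income tax:
  CHF 61,000 × 10% = CHF 6,100
  CHF 183,000 × 18% = CHF 32,940
  CHF 490,000 × 22% = CHF 107,800
  → CHF 146,840

Excess of tentative minimum tax over regular income tax: CHF 216,600 − CHF 146,840 = CHF 69,760.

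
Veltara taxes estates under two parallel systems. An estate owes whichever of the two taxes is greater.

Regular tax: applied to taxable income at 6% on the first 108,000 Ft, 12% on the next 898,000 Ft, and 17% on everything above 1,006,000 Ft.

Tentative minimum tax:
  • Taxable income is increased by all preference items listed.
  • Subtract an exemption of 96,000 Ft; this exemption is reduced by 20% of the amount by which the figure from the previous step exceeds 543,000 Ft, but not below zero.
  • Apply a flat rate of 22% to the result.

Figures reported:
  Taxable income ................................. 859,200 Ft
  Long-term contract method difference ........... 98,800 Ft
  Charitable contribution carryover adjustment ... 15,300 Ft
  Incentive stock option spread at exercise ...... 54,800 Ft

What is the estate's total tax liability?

Regular tax:
  108,000 Ft × 6% = 6,480 Ft
  751,200 Ft × 12% = 90,144 Ft
  → 96,624 Ft

Tentative minimum tax:
  Adjusted income: 859,200 Ft + 98,800 Ft + 15,300 Ft + 54,800 Ft = 1,028,100 Ft
  Exemption: 20% × (1,028,100 Ft − 543,000 Ft) = 97,020 Ft ≥ 96,000 Ft, so the exemption is fully phased out
  Base: 1,028,100 Ft − 0 Ft = 1,028,100 Ft
  1,028,100 Ft × 22% = 226,182 Ft

226,182 Ft > 96,624 Ft, so the tentative minimum tax is the binding amount.

226,182 Ft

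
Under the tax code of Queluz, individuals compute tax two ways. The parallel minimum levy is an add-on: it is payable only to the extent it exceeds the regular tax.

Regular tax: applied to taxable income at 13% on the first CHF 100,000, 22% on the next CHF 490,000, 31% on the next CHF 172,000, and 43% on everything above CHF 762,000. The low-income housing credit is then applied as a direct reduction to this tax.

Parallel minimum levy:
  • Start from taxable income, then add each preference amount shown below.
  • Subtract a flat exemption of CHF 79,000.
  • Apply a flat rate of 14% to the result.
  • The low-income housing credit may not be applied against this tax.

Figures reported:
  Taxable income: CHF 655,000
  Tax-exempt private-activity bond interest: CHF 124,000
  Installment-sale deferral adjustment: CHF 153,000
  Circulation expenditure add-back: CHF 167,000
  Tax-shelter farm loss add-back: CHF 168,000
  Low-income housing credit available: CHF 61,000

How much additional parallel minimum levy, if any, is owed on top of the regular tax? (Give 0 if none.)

CHF 86,370

Regular tax:
  CHF 100,000 × 13% = CHF 13,000
  CHF 490,000 × 22% = CHF 107,800
  CHF 65,000 × 31% = CHF 20,150
  → CHF 140,950
  Less low-income housing credit CHF 61,000 → CHF 79,950

Parallel minimum levy:
  Adjusted income: CHF 655,000 + CHF 124,000 + CHF 153,000 + CHF 167,000 + CHF 168,000 = CHF 1,267,000
  Less exemption CHF 79,000 → base CHF 1,188,000
  CHF 1,188,000 × 14% = CHF 166,320

Excess of parallel minimum levy over regular tax: CHF 166,320 − CHF 79,950 = CHF 86,370.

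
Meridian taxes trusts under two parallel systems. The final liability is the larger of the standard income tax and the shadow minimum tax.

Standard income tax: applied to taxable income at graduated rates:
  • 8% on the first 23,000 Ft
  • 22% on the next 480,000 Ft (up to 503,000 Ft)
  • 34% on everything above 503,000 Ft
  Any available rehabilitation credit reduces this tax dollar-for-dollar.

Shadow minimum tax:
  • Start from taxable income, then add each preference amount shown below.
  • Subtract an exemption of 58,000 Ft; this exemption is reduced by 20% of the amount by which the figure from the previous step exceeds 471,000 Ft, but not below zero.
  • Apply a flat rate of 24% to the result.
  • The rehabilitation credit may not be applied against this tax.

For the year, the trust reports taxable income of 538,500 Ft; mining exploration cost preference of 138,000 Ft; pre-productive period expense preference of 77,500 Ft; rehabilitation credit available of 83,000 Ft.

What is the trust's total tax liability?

180,624 Ft

Shadow minimum tax:
  Adjusted income: 538,500 Ft + 138,000 Ft + 77,500 Ft = 754,000 Ft
  Exemption: 58,000 Ft − 20% × (754,000 Ft − 471,000 Ft) = 58,000 Ft − 56,600 Ft = 1,400 Ft
  Base: 754,000 Ft − 1,400 Ft = 752,600 Ft
  752,600 Ft × 24% = 180,624 Ft

Standard income tax:
  23,000 Ft × 8% = 1,840 Ft
  480,000 Ft × 22% = 105,600 Ft
  35,500 Ft × 34% = 12,070 Ft
  → 119,510 Ft
  Less rehabilitation credit 83,000 Ft → 36,510 Ft

180,624 Ft > 36,510 Ft, so the shadow minimum tax is the binding amount.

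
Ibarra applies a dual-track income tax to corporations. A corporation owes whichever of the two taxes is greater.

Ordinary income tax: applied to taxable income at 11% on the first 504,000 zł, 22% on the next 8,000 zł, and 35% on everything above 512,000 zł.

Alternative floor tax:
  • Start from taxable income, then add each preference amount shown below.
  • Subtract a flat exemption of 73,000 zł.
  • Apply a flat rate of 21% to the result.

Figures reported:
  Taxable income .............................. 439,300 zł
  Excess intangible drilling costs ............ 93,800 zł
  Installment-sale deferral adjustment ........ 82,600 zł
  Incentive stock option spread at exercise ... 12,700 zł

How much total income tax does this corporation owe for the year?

116,634 zł

Alternative floor tax:
  Adjusted income: 439,300 zł + 93,800 zł + 82,600 zł + 12,700 zł = 628,400 zł
  Less exemption 73,000 zł → base 555,400 zł
  555,400 zł × 21% = 116,634 zł

Ordinary income tax:
  439,300 zł × 11% = 48,323 zł

116,634 zł > 48,323 zł, so the alternative floor tax is the binding amount.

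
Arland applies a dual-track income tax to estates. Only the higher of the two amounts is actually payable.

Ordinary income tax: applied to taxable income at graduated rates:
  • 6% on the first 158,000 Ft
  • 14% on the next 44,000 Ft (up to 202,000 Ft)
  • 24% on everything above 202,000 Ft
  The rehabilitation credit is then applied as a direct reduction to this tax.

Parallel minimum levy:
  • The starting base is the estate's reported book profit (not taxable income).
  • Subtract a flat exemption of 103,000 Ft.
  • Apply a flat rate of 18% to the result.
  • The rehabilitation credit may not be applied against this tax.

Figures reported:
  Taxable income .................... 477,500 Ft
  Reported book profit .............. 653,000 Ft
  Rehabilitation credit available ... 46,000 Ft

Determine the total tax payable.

99,000 Ft

Parallel minimum levy:
  Base (reported book profit): 653,000 Ft
  Less exemption 103,000 Ft → base 550,000 Ft
  550,000 Ft × 18% = 99,000 Ft

Ordinary income tax:
  158,000 Ft × 6% = 9,480 Ft
  44,000 Ft × 14% = 6,160 Ft
  275,500 Ft × 24% = 66,120 Ft
  → 81,760 Ft
  Less rehabilitation credit 46,000 Ft → 35,760 Ft

99,000 Ft > 35,760 Ft, so the parallel minimum levy is the binding amount.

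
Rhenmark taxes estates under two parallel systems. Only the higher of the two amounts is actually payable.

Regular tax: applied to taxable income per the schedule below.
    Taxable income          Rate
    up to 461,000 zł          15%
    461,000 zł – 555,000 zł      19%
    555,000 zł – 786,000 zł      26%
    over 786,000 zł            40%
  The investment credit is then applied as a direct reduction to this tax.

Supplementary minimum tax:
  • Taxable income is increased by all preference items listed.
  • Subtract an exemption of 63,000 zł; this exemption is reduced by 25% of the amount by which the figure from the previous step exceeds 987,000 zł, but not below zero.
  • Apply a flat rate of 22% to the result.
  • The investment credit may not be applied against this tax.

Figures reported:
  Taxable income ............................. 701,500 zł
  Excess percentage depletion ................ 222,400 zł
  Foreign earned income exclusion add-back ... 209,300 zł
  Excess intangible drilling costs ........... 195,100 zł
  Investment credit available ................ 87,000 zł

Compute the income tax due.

292,226 zł

Regular tax:
  461,000 zł × 15% = 69,150 zł
  94,000 zł × 19% = 17,860 zł
  146,500 zł × 26% = 38,090 zł
  → 125,100 zł
  Less investment credit 87,000 zł → 38,100 zł

Supplementary minimum tax:
  Adjusted income: 701,500 zł + 222,400 zł + 209,300 zł + 195,100 zł = 1,328,300 zł
  Exemption: 25% × (1,328,300 zł − 987,000 zł) = 85,325 zł ≥ 63,000 zł, so the exemption is fully phased out
  Base: 1,328,300 zł − 0 zł = 1,328,300 zł
  1,328,300 zł × 22% = 292,226 zł

292,226 zł > 38,100 zł, so the supplementary minimum tax is the binding amount.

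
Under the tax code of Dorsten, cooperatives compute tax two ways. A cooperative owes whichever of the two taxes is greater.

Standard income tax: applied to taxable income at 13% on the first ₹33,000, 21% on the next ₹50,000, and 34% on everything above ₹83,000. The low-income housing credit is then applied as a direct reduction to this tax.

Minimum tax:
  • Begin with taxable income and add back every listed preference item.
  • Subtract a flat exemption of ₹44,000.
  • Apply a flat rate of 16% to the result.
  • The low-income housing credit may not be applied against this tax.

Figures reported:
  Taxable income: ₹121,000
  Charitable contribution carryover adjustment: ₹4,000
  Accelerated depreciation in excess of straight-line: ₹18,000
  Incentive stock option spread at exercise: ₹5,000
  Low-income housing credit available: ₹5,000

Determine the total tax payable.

Minimum tax:
  Adjusted income: ₹121,000 + ₹4,000 + ₹18,000 + ₹5,000 = ₹148,000
  Less exemption ₹44,000 → base ₹104,000
  ₹104,000 × 16% = ₹16,640

Standard income tax:
  ₹33,000 × 13% = ₹4,290
  ₹50,000 × 21% = ₹10,500
  ₹38,000 × 34% = ₹12,920
  → ₹27,710
  Less low-income housing credit ₹5,000 → ₹22,710

₹22,710 > ₹16,640, so the standard income tax governs.

₹22,710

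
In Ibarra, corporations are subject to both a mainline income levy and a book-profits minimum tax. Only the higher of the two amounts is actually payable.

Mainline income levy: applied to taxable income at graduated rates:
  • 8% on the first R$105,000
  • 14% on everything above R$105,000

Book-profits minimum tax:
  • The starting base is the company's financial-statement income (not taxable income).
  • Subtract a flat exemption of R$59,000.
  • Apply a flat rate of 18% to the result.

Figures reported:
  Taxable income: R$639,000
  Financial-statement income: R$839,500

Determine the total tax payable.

R$140,490

Mainline income levy:
  R$105,000 × 8% = R$8,400
  R$534,000 × 14% = R$74,760
  → R$83,160

Book-profits minimum tax:
  Base (financial-statement income): R$839,500
  Less exemption R$59,000 → base R$780,500
  R$780,500 × 18% = R$140,490

R$140,490 > R$83,160, so the book-profits minimum tax is the binding amount.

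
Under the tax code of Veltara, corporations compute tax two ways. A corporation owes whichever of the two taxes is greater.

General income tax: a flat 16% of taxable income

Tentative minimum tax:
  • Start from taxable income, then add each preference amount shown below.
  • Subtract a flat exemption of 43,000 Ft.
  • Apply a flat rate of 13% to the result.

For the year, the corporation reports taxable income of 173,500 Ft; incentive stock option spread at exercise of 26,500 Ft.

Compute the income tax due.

27,760 Ft

Tentative minimum tax:
  Adjusted income: 173,500 Ft + 26,500 Ft = 200,000 Ft
  Less exemption 43,000 Ft → base 157,000 Ft
  157,000 Ft × 13% = 20,410 Ft

General income tax:
  173,500 Ft × 16% = 27,760 Ft

27,760 Ft > 20,410 Ft, so the general income tax governs.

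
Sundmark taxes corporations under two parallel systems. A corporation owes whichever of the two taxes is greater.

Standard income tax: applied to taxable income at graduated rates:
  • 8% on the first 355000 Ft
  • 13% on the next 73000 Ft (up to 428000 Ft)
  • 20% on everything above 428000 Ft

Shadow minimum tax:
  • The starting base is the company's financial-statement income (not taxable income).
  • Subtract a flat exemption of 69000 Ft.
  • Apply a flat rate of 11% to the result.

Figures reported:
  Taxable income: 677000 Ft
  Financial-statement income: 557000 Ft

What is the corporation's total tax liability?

Shadow minimum tax:
  Base (financial-statement income): 557000 Ft
  Less exemption 69000 Ft → base 488000 Ft
  488000 Ft × 11% = 53680 Ft

Standard income tax:
  355000 Ft × 8% = 28400 Ft
  73000 Ft × 13% = 9490 Ft
  249000 Ft × 20% = 49800 Ft
  → 87690 Ft

87690 Ft > 53680 Ft, so the standard income tax governs.

87690 Ft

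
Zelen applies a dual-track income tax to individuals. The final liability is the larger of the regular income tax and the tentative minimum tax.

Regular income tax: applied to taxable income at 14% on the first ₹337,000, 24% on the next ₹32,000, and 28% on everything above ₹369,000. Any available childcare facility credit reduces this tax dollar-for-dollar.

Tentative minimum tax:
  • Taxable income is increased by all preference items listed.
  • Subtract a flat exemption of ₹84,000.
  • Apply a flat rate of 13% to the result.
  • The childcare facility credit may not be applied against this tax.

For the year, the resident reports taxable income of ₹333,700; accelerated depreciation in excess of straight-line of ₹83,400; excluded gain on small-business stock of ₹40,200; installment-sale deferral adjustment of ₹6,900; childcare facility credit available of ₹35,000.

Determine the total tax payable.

₹49,426

Tentative minimum tax:
  Adjusted income: ₹333,700 + ₹83,400 + ₹40,200 + ₹6,900 = ₹464,200
  Less exemption ₹84,000 → base ₹380,200
  ₹380,200 × 13% = ₹49,426

Regular income tax:
  ₹333,700 × 14% = ₹46,718
  Less childcare facility credit ₹35,000 → ₹11,718

₹49,426 > ₹11,718, so the tentative minimum tax is the binding amount.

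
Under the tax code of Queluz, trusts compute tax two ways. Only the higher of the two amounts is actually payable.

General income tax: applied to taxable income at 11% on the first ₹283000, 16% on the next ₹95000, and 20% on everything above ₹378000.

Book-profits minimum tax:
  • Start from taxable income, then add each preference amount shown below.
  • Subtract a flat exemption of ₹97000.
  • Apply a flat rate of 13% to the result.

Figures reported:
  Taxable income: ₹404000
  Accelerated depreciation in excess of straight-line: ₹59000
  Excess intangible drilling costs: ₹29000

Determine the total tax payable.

Book-profits minimum tax:
  Adjusted income: ₹404000 + ₹59000 + ₹29000 = ₹492000
  Less exemption ₹97000 → base ₹395000
  ₹395000 × 13% = ₹51350

General income tax:
  ₹283000 × 11% = ₹31130
  ₹95000 × 16% = ₹15200
  ₹26000 × 20% = ₹5200
  → ₹51530

₹51530 > ₹51350, so the general income tax governs.

₹51530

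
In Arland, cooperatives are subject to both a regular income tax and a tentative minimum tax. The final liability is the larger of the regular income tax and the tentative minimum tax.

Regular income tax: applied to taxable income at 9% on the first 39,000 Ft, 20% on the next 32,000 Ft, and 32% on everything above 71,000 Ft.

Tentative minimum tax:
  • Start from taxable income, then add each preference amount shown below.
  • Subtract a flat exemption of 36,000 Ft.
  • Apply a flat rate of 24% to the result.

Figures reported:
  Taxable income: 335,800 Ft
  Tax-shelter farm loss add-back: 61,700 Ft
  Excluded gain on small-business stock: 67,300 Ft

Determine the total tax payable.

102,912 Ft

Tentative minimum tax:
  Adjusted income: 335,800 Ft + 61,700 Ft + 67,300 Ft = 464,800 Ft
  Less exemption 36,000 Ft → base 428,800 Ft
  428,800 Ft × 24% = 102,912 Ft

Regular income tax:
  39,000 Ft × 9% = 3,510 Ft
  32,000 Ft × 20% = 6,400 Ft
  264,800 Ft × 32% = 84,736 Ft
  → 94,646 Ft

102,912 Ft > 94,646 Ft, so the tentative minimum tax is the binding amount.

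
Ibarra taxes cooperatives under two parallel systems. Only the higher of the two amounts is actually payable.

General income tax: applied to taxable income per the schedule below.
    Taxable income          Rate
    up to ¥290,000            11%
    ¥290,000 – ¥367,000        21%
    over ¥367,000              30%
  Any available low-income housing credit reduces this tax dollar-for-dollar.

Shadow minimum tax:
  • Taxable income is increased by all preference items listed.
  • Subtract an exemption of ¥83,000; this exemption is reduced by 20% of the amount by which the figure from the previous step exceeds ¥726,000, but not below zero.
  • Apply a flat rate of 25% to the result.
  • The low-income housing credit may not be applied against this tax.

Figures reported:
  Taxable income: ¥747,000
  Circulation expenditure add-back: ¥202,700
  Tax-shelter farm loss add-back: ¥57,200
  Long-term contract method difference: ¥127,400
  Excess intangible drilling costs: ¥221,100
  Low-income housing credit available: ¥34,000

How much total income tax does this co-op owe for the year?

Shadow minimum tax:
  Adjusted income: ¥747,000 + ¥202,700 + ¥57,200 + ¥127,400 + ¥221,100 = ¥1,355,400
  Exemption: 20% × (¥1,355,400 − ¥726,000) = ¥125,880 ≥ ¥83,000, so the exemption is fully phased out
  Base: ¥1,355,400 − ¥0 = ¥1,355,400
  ¥1,355,400 × 25% = ¥338,850

General income tax:
  ¥290,000 × 11% = ¥31,900
  ¥77,000 × 21% = ¥16,170
  ¥380,000 × 30% = ¥114,000
  → ¥162,070
  Less low-income housing credit ¥34,000 → ¥128,070

¥338,850 > ¥128,070, so the shadow minimum tax is the binding amount.

¥338,850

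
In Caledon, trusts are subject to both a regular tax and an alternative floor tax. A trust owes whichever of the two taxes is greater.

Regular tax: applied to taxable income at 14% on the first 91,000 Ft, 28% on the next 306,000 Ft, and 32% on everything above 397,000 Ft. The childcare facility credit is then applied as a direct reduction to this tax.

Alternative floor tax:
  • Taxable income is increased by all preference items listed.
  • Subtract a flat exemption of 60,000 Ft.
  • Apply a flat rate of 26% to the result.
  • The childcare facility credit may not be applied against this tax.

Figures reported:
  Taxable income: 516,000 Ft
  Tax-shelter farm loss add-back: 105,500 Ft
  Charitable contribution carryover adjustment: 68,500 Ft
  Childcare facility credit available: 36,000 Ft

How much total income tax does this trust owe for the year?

Regular tax:
  91,000 Ft × 14% = 12,740 Ft
  306,000 Ft × 28% = 85,680 Ft
  119,000 Ft × 32% = 38,080 Ft
  → 136,500 Ft
  Less childcare facility credit 36,000 Ft → 100,500 Ft

Alternative floor tax:
  Adjusted income: 516,000 Ft + 105,500 Ft + 68,500 Ft = 690,000 Ft
  Less exemption 60,000 Ft → base 630,000 Ft
  630,000 Ft × 26% = 163,800 Ft

163,800 Ft > 100,500 Ft, so the alternative floor tax is the binding amount.

163,800 Ft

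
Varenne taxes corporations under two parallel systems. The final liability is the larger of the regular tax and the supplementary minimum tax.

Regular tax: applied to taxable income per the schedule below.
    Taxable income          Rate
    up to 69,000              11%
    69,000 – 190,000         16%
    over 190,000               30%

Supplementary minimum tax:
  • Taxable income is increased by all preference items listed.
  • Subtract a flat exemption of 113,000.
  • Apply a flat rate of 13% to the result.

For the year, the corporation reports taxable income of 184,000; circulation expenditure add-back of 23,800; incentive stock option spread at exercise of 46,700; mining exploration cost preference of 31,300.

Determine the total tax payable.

Regular tax:
  69,000 × 11% = 7,590
  115,000 × 16% = 18,400
  → 25,990

Supplementary minimum tax:
  Adjusted income: 184,000 + 23,800 + 46,700 + 31,300 = 285,800
  Less exemption 113,000 → base 172,800
  172,800 × 13% = 22,464

25,990 > 22,464, so the regular tax governs.

25,990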